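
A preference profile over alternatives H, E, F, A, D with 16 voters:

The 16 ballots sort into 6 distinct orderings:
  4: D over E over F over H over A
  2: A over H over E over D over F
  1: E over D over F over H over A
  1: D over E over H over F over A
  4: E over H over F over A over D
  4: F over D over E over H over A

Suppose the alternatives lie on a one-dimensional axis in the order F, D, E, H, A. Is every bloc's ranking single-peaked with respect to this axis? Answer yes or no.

no

Axis positions: F=1, D=2, E=3, H=4, A=5.
Bloc 1 (peak D at position 2): ranking walks positions 2-3-1-4-5, expanding outward from the peak — single-peaked.
Bloc 2 (peak A at position 5): ranking walks positions 5-4-3-2-1, expanding outward from the peak — single-peaked.
Bloc 3 (peak E at position 3): ranking walks positions 3-2-1-4-5, expanding outward from the peak — single-peaked.
Bloc 4 (peak D at position 2): ranking walks positions 2-3-4-1-5, expanding outward from the peak — single-peaked.
Bloc 5: ranking walks positions 3-4-1-5-2; F is ranked above D even though D lies between F and the peak E on the axis — preferences dip and rise again. Not single-peaked.
Bloc 6 (peak F at position 1): ranking walks positions 1-2-3-4-5, expanding outward from the peak — single-peaked.
Bloc 5 violates single-peakedness, so the profile is not single-peaked on this axis.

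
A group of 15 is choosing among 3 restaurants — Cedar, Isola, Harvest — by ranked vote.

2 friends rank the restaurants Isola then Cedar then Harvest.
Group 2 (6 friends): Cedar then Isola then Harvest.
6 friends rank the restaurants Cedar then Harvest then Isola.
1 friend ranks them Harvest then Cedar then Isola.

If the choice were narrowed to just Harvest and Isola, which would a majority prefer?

Ballots ranking Harvest above Isola: 6 + 1 = 7.
Ballots ranking Isola above Harvest: 15 − 7 = 8.
Isola wins the head-to-head 8–7.

Isola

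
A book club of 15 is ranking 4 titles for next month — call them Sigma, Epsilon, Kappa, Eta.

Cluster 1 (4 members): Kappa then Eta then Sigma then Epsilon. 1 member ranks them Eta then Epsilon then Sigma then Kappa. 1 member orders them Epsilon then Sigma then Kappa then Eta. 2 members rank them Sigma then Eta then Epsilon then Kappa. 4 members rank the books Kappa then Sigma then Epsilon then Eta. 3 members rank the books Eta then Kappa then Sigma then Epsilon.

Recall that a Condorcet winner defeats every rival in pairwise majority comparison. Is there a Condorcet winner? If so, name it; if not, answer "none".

Kappa

Pairwise majorities:
Sigma vs Epsilon: Sigma is ranked higher on 4+2+4+3 = 13 ballots, Epsilon on 2. Sigma wins 13–2.
Sigma vs Kappa: 1+1+2 = 4 for Sigma, 11 for Kappa — Kappa by 11–4.
Sigma vs Eta: 7 to 8, Eta.
Epsilon vs Kappa: Epsilon is ranked higher on 1+1+2 = 4 ballots, Kappa on 11. Kappa wins 11–4.
Epsilon vs Eta: Epsilon is ranked higher on 1+4 = 5 ballots, Eta on 10. Eta wins 10–5.
Kappa vs Eta: Kappa is ranked higher on 4+1+4 = 9 ballots, Eta on 6. Kappa wins 9–6.
Kappa wins every pairwise contest, so Kappa is the Condorcet winner.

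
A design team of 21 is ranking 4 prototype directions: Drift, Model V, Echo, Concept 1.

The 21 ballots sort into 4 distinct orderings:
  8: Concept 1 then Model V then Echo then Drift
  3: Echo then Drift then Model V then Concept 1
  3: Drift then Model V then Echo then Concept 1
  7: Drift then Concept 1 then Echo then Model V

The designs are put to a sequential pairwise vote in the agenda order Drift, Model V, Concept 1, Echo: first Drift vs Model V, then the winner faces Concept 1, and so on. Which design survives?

Echo

Round 1: Drift vs Model V — 13–8, Drift advances.
Round 2: Drift vs Concept 1 — 13–8, Drift advances.
Round 3: Drift vs Echo — 10–11, Echo advances.
Echo survives the agenda.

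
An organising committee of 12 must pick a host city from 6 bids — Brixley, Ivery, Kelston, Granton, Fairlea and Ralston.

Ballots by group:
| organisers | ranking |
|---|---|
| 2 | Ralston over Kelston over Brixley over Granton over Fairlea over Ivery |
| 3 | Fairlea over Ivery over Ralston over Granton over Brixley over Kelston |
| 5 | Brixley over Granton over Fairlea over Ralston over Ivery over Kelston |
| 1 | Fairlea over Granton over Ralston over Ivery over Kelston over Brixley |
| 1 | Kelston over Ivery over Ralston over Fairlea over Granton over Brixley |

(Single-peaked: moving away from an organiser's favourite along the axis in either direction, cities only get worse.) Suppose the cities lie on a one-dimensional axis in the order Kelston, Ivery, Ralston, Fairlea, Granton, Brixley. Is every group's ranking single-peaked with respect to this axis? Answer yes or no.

no

Axis positions: Kelston=1, Ivery=2, Ralston=3, Fairlea=4, Granton=5, Brixley=6.
Group 1: ranking walks positions 3-1-6-5-4-2; Kelston is ranked above Ivery even though Ivery lies between Kelston and the peak Ralston on the axis — preferences dip and rise again. Not single-peaked.
Group 2: ranking walks positions 4-2-3-5-6-1; Ivery is ranked above Ralston even though Ralston lies between Ivery and the peak Fairlea on the axis — preferences dip and rise again. Not single-peaked.
Group 3 (peak Brixley at position 6): ranking walks positions 6-5-4-3-2-1, expanding outward from the peak — single-peaked.
Group 4 (peak Fairlea at position 4): ranking walks positions 4-5-3-2-1-6, expanding outward from the peak — single-peaked.
Group 5 (peak Kelston at position 1): ranking walks positions 1-2-3-4-5-6, expanding outward from the peak — single-peaked.
Group 1 violates single-peakedness, so the profile is not single-peaked on this axis.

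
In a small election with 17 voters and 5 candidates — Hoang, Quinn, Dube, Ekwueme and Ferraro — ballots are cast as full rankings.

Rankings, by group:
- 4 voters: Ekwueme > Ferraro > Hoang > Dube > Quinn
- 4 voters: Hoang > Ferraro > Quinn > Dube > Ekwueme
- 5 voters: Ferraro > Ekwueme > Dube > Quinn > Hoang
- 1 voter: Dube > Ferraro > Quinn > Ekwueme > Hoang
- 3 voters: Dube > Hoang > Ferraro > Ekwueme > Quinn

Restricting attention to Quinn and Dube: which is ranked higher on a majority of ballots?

Dube

Ballots ranking Quinn above Dube: 4.
Ballots ranking Dube above Quinn: 17 − 4 = 13.
Dube wins the head-to-head 13–4.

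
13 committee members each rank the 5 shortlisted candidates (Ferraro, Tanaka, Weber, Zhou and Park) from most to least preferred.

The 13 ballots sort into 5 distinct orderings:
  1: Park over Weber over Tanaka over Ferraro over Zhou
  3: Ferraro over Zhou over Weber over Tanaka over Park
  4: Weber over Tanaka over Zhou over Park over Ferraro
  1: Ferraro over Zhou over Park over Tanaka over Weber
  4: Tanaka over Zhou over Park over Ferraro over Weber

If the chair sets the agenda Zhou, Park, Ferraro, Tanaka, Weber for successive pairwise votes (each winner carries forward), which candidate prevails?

Weber

Round 1: Zhou vs Park — 12–1, Zhou advances.
Round 2: Zhou vs Ferraro — 8–5, Zhou advances.
Round 3: Zhou vs Tanaka — 4–9, Tanaka advances.
Round 4: Tanaka vs Weber — 5–8, Weber advances.
Weber survives the agenda.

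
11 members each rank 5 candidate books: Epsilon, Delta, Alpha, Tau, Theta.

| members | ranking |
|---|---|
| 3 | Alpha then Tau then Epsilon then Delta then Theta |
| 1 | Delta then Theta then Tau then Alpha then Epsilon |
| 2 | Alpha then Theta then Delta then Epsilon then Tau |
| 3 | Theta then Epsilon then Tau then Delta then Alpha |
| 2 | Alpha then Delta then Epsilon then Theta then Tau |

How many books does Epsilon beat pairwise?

2

Epsilon against each rival (11 members):
Epsilon vs Delta: 3+3 = 6 for Epsilon, 5 for Delta — Epsilon by 6–5.
Epsilon–Alpha: Alpha 8–3.
Epsilon vs Tau: 7 to 4, Epsilon.
Epsilon–Theta: Theta 6–5.
Epsilon beats Delta, Tau; loses to Alpha, Theta — 2 pairwise wins.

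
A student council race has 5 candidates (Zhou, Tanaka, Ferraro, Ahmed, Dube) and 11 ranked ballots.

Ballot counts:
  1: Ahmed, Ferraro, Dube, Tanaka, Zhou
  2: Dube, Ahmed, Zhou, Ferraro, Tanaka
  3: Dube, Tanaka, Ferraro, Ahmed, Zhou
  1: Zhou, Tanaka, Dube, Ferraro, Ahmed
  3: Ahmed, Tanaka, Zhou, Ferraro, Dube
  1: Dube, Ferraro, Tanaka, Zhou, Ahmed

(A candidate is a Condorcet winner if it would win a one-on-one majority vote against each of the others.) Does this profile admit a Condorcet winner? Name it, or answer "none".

Pairwise majorities:
Zhou–Tanaka: Tanaka 8–3.
Zhou vs Ferraro: Zhou, 6–5.
Zhou–Ahmed: Ahmed 9–2.
Zhou vs Dube: Dube wins 7–4.
Tanaka–Ferraro: Tanaka 7–4.
Tanaka vs Ahmed: Ahmed wins 6–5.
Tanaka vs Dube: Dube wins 7–4.
Ferraro vs Ahmed: Ahmed wins 6–5.
Ferraro vs Dube: Dube wins 7–4.
Ahmed–Dube: Dube 7–4.
Dube defeats every rival head-to-head and is the Condorcet winner.

Dube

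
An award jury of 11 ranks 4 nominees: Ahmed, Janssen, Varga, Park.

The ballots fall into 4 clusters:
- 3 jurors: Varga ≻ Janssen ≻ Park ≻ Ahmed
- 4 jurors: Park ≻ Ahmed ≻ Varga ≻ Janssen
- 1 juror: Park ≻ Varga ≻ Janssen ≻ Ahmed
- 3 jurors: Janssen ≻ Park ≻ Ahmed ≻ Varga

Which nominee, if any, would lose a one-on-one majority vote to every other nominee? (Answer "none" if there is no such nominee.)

none

Pairwise majorities:
Ahmed vs Janssen: 4 to 7, Janssen.
Ahmed vs Varga: 7 to 4, Ahmed.
Ahmed vs Park: Park wins 11–0.
Janssen vs Varga: Varga wins 8–3.
Janssen vs Park: Janssen, 6–5.
Varga vs Park: 3 to 8, Park.
No nominee is winless: Ahmed beats Varga; Janssen beats Ahmed; Varga beats Janssen; Park beats Ahmed. There is no Condorcet loser.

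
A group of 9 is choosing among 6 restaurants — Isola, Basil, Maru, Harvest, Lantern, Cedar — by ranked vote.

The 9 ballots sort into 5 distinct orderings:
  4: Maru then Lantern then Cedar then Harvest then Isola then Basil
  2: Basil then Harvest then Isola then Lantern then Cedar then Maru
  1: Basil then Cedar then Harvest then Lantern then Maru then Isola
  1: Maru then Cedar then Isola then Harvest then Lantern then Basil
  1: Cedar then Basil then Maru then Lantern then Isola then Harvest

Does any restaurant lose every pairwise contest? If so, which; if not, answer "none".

Basil

Head-to-head results (9 friends):
Isola vs Basil: 5 to 4, Isola.
Isola vs Maru: Isola is ranked higher on 2 ballots, Maru on 7. Maru wins 7–2.
Isola vs Harvest: Isola preferred on 1+1 = 2 ballots; Harvest wins 7–2.
Isola vs Lantern: 3 to 6, Lantern.
Isola vs Cedar: Cedar, 7–2.
Basil vs Maru: 4 to 5, Maru.
Basil vs Harvest: Harvest, 5–4.
Basil vs Lantern: 2+1+1 = 4 for Basil, 5 for Lantern — Lantern by 5–4.
Basil vs Cedar: 3 to 6, Cedar.
Maru vs Harvest: Maru is ranked higher on 4+1+1 = 6 ballots, Harvest on 3. Maru wins 6–3.
Maru vs Lantern: Maru, 6–3.
Maru–Cedar: Maru 5–4.
Harvest vs Lantern: Lantern, 5–4.
Harvest vs Cedar: Cedar wins 7–2.
Lantern–Cedar: Lantern 6–3.
Basil is beaten in every head-to-head and is the Condorcet loser.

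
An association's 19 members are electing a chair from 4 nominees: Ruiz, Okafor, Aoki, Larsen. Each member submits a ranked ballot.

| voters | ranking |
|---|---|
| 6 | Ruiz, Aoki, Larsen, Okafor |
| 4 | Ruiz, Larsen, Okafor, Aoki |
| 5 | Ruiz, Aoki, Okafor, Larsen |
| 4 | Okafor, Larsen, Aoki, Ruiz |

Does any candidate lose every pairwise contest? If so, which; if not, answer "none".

Head-to-head results (19 voters):
Ruiz vs Okafor: Ruiz is ranked higher on 6+4+5 = 15 ballots, Okafor on 4. Ruiz wins 15–4.
Ruiz vs Aoki: 6+4+5 = 15 for Ruiz, 4 for Aoki — Ruiz by 15–4.
Ruiz vs Larsen: Ruiz preferred on 6+4+5 = 15 ballots; Ruiz wins 15–4.
Okafor vs Aoki: Okafor is ranked higher on 4+4 = 8 ballots, Aoki on 11. Aoki wins 11–8.
Okafor vs Larsen: Larsen, 10–9.
Aoki vs Larsen: 11 to 8, Aoki.
Okafor loses to every other candidate — it is the Condorcet loser.

Okafor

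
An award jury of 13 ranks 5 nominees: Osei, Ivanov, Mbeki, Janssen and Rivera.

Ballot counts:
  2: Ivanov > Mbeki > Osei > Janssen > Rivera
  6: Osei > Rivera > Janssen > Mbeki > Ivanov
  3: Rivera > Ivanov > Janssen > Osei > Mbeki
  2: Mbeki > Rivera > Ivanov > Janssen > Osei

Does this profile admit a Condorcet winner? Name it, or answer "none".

none

Pairwise majorities:
Osei vs Ivanov: 6 for Osei, 7 for Ivanov — Ivanov by 7–6.
Osei vs Mbeki: Osei preferred on 6+3 = 9 ballots; Osei wins 9–4.
Osei vs Janssen: 8 to 5, Osei.
Osei–Rivera: Osei 8–5.
Ivanov vs Mbeki: Mbeki wins 8–5.
Ivanov vs Janssen: Ivanov wins 7–6.
Ivanov vs Rivera: Ivanov preferred on 2 ballots; Rivera wins 11–2.
Mbeki vs Janssen: Janssen wins 9–4.
Mbeki vs Rivera: Mbeki is ranked higher on 2+2 = 4 ballots, Rivera on 9. Rivera wins 9–4.
Janssen vs Rivera: 2 for Janssen, 11 for Rivera — Rivera by 11–2.
Each nominee drops at least one matchup (Osei loses to Ivanov; Ivanov loses to Mbeki; Mbeki loses to Osei; Janssen loses to Osei; Rivera loses to Osei); the cycle Osei → Mbeki → Ivanov → Osei rules out a Condorcet winner.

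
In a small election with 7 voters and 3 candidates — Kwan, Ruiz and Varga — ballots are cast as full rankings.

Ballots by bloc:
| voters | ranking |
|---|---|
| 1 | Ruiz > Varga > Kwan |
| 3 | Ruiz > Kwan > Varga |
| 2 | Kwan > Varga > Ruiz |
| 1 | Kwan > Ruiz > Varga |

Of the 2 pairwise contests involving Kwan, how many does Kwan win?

1

Kwan against each rival (7 voters):
Kwan vs Ruiz: 2+1 = 3 for Kwan, 4 for Ruiz — Ruiz by 4–3.
Kwan–Varga: Kwan 6–1.
Kwan beats Varga; loses to Ruiz — 1 pairwise win.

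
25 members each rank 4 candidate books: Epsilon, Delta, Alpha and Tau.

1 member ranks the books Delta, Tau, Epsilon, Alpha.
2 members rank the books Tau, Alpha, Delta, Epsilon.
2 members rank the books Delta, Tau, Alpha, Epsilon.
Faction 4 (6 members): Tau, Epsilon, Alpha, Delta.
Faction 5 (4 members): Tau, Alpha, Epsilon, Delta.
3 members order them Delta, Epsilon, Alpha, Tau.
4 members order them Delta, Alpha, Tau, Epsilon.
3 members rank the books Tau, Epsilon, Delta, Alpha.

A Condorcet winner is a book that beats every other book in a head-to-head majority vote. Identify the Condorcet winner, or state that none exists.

Pairwise majorities:
Epsilon vs Delta: Epsilon wins 13–12.
Epsilon–Alpha: Epsilon 13–12.
Epsilon–Tau: Tau 22–3.
Delta vs Alpha: Delta, 13–12.
Delta vs Tau: Tau wins 15–10.
Alpha vs Tau: Tau, 18–7.
Tau defeats every rival head-to-head and is the Condorcet winner.

Tau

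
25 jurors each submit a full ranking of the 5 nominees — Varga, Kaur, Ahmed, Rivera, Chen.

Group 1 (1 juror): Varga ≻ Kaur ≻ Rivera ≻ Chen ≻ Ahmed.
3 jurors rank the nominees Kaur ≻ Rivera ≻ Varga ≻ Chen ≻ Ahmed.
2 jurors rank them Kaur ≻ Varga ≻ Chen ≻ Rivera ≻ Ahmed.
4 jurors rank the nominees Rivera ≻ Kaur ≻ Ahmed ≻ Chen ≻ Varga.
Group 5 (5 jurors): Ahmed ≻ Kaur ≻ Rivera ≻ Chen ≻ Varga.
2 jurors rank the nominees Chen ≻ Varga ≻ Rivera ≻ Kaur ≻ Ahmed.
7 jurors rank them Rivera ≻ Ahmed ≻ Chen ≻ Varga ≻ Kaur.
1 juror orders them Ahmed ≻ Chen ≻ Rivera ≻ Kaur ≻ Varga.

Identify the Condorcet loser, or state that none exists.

Varga

Head-to-head results (25 jurors):
Varga vs Kaur: Varga is ranked higher on 1+2+7 = 10 ballots, Kaur on 15. Kaur wins 15–10.
Varga vs Ahmed: Ahmed wins 17–8.
Varga–Rivera: Rivera 20–5.
Varga–Chen: Chen 19–6.
Kaur vs Ahmed: Ahmed, 13–12.
Kaur vs Rivera: 11 to 14, Rivera.
Kaur vs Chen: Kaur, 15–10.
Ahmed vs Rivera: Rivera wins 19–6.
Ahmed vs Chen: Ahmed wins 17–8.
Rivera vs Chen: Rivera, 20–5.
Varga loses to every other nominee — it is the Condorcet loser.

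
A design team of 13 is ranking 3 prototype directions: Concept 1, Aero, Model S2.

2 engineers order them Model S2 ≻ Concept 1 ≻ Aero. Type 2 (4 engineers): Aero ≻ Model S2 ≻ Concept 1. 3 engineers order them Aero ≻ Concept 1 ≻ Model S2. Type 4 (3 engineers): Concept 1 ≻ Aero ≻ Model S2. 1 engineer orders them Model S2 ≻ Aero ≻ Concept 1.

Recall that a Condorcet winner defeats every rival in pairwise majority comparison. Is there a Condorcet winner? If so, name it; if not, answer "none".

Head-to-head results (13 engineers):
Concept 1 vs Aero: Aero wins 8–5.
Concept 1 vs Model S2: Concept 1 is ranked higher on 3+3 = 6 ballots, Model S2 on 7. Model S2 wins 7–6.
Aero vs Model S2: Aero is ranked higher on 4+3+3 = 10 ballots, Model S2 on 3. Aero wins 10–3.
Aero wins every pairwise contest, so Aero is the Condorcet winner.

Aero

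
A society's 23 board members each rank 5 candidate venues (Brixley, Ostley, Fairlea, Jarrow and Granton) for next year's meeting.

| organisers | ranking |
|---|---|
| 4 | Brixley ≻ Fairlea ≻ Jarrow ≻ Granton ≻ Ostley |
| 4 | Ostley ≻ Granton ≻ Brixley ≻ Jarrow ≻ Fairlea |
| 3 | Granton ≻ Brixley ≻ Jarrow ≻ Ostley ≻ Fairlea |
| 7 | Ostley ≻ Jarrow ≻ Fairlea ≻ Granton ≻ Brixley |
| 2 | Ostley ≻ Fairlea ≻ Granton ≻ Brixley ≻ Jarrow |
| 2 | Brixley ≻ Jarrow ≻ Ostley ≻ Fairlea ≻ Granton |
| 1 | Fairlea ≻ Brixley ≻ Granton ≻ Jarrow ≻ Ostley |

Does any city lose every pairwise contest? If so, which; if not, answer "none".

Head-to-head results (23 organisers):
Brixley vs Ostley: Ostley wins 13–10.
Brixley vs Fairlea: 4+4+3+2 = 13 for Brixley, 10 for Fairlea — Brixley by 13–10.
Brixley–Jarrow: Brixley 16–7.
Brixley vs Granton: 7 to 16, Granton.
Ostley vs Fairlea: 4+3+7+2+2 = 18 for Ostley, 5 for Fairlea — Ostley by 18–5.
Ostley vs Jarrow: Ostley is ranked higher on 4+7+2 = 13 ballots, Jarrow on 10. Ostley wins 13–10.
Ostley vs Granton: Ostley, 15–8.
Fairlea vs Jarrow: Jarrow wins 16–7.
Fairlea vs Granton: 4+7+2+2+1 = 16 for Fairlea, 7 for Granton — Fairlea by 16–7.
Jarrow vs Granton: 4+7+2 = 13 for Jarrow, 10 for Granton — Jarrow by 13–10.
No city is winless: Brixley beats Fairlea; Ostley beats Brixley; Fairlea beats Granton; Jarrow beats Fairlea; Granton beats Brixley. There is no Condorcet loser.

none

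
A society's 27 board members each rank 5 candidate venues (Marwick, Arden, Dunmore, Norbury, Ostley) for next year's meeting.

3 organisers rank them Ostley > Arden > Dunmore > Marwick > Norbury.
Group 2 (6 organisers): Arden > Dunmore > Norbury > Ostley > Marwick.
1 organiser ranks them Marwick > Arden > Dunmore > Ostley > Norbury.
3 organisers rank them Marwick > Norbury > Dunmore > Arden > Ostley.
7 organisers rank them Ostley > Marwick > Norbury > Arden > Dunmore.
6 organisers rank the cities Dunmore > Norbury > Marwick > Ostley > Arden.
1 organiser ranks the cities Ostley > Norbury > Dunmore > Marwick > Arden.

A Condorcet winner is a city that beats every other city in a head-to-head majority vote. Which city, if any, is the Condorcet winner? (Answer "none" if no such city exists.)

Head-to-head results (27 organisers):
Marwick vs Arden: Marwick wins 18–9.
Marwick vs Dunmore: Dunmore, 16–11.
Marwick vs Norbury: Marwick, 14–13.
Marwick–Ostley: Ostley 17–10.
Arden vs Dunmore: Arden wins 17–10.
Arden vs Norbury: Norbury, 17–10.
Arden–Ostley: Ostley 17–10.
Dunmore–Norbury: Dunmore 16–11.
Dunmore vs Ostley: Dunmore, 16–11.
Norbury vs Ostley: Norbury wins 15–12.
Each city drops at least one matchup (Marwick loses to Dunmore; Arden loses to Marwick; Dunmore loses to Arden; Norbury loses to Marwick; Ostley loses to Dunmore); the cycle Marwick > Arden > Dunmore > Marwick rules out a Condorcet winner.

none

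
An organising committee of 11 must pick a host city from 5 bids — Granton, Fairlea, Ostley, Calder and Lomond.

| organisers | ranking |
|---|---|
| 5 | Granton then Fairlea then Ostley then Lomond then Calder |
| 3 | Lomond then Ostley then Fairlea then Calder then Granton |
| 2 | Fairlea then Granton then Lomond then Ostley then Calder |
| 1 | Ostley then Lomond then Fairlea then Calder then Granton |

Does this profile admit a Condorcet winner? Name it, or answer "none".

Fairlea

Check each pair by majority over 11 ballots:
Granton vs Fairlea: 5 for Granton, 6 for Fairlea — Fairlea by 6–5.
Granton vs Ostley: Granton is ranked higher on 5+2 = 7 ballots, Ostley on 4. Granton wins 7–4.
Granton vs Calder: Granton preferred on 5+2 = 7 ballots; Granton wins 7–4.
Granton vs Lomond: 5+2 = 7 for Granton, 4 for Lomond — Granton by 7–4.
Fairlea vs Ostley: Fairlea is ranked higher on 5+2 = 7 ballots, Ostley on 4. Fairlea wins 7–4.
Fairlea vs Calder: 11 to 0, Fairlea.
Fairlea vs Lomond: Fairlea preferred on 5+2 = 7 ballots; Fairlea wins 7–4.
Ostley vs Calder: 5+3+2+1 = 11 for Ostley, 0 for Calder — Ostley by 11–0.
Ostley vs Lomond: Ostley is ranked higher on 5+1 = 6 ballots, Lomond on 5. Ostley wins 6–5.
Calder vs Lomond: 0 for Calder, 11 for Lomond — Lomond by 11–0.
Fairlea wins every pairwise contest, so Fairlea is the Condorcet winner.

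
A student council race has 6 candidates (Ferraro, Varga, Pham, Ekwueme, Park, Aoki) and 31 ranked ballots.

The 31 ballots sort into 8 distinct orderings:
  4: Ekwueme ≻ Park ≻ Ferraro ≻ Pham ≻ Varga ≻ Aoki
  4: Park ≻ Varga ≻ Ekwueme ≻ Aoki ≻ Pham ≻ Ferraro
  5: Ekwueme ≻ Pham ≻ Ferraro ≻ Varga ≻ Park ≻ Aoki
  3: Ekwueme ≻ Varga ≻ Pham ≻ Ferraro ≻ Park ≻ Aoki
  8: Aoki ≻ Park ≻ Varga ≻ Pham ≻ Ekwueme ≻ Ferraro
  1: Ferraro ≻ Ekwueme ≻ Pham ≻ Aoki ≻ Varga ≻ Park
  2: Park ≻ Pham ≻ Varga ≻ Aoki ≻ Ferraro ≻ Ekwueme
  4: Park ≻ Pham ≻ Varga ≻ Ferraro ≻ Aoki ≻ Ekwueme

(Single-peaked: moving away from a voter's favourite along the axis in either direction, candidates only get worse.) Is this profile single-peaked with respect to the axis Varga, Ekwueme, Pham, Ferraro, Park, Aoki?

no

Axis positions: Varga=1, Ekwueme=2, Pham=3, Ferraro=4, Park=5, Aoki=6.
Group 1: ranking walks positions 2-5-4-3-1-6; Park is ranked above Pham even though Pham lies between Park and the peak Ekwueme on the axis — preferences dip and rise again. Not single-peaked.
Group 2: ranking walks positions 5-1-2-6-3-4; Varga is ranked above Ferraro even though Ferraro lies between Varga and the peak Park on the axis — preferences dip and rise again. Not single-peaked.
Group 3 (peak Ekwueme at position 2): ranking walks positions 2-3-4-1-5-6, expanding outward from the peak — single-peaked.
Group 4 (peak Ekwueme at position 2): ranking walks positions 2-1-3-4-5-6, expanding outward from the peak — single-peaked.
Group 5: ranking walks positions 6-5-1-3-2-4; Varga is ranked above Ferraro even though Ferraro lies between Varga and the peak Aoki on the axis — preferences dip and rise again. Not single-peaked.
Group 6: ranking walks positions 4-2-3-6-1-5; Ekwueme is ranked above Pham even though Pham lies between Ekwueme and the peak Ferraro on the axis — preferences dip and rise again. Not single-peaked.
Group 7: ranking walks positions 5-3-1-6-4-2; Pham is ranked above Ferraro even though Ferraro lies between Pham and the peak Park on the axis — preferences dip and rise again. Not single-peaked.
Group 8: ranking walks positions 5-3-1-4-6-2; Pham is ranked above Ferraro even though Ferraro lies between Pham and the peak Park on the axis — preferences dip and rise again. Not single-peaked.
Group 1 violates single-peakedness, so the profile is not single-peaked on this axis.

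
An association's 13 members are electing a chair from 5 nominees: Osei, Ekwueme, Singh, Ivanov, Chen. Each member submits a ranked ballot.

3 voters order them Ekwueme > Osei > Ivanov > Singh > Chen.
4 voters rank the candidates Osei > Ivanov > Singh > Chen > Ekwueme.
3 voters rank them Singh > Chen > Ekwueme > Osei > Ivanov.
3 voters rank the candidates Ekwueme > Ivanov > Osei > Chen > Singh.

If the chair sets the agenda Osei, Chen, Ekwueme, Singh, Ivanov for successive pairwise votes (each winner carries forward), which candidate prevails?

Round 1: Osei vs Chen — 10–3, Osei advances.
Round 2: Osei vs Ekwueme — 4–9, Ekwueme advances.
Round 3: Ekwueme vs Singh — 6–7, Singh advances.
Round 4: Singh vs Ivanov — 3–10, Ivanov advances.
The agenda winner is Ivanov.

Ivanov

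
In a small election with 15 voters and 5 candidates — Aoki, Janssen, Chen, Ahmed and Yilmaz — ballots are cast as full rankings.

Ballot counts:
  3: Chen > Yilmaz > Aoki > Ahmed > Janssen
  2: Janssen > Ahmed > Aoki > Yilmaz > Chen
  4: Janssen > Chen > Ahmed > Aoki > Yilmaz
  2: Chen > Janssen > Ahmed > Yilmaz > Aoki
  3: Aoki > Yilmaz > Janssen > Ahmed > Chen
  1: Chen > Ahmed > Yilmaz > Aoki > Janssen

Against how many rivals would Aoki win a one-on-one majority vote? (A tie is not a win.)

Aoki against each rival (15 voters):
Aoki vs Janssen: Aoki preferred on 3+3+1 = 7 ballots; Janssen wins 8–7.
Aoki vs Chen: Chen wins 10–5.
Aoki vs Ahmed: Ahmed wins 9–6.
Aoki vs Yilmaz: Aoki is ranked higher on 2+4+3 = 9 ballots, Yilmaz on 6. Aoki wins 9–6.
Aoki beats Yilmaz; loses to Janssen, Chen, Ahmed — 1 pairwise win.

1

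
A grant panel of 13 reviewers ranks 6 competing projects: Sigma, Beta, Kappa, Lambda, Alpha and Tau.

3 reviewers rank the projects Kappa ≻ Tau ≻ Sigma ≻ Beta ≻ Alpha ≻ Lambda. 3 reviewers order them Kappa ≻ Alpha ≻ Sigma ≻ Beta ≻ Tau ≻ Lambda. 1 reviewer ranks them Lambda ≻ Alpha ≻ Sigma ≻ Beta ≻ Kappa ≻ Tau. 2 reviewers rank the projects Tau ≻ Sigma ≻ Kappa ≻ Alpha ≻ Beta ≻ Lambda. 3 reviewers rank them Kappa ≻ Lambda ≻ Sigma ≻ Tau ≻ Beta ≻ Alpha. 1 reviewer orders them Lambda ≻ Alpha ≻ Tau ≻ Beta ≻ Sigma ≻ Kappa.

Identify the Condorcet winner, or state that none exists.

Kappa

Check each pair by majority over 13 ballots:
Sigma vs Beta: Sigma preferred on 3+3+1+2+3 = 12 ballots; Sigma wins 12–1.
Sigma vs Kappa: Sigma preferred on 1+2+1 = 4 ballots; Kappa wins 9–4.
Sigma vs Lambda: 3+3+2 = 8 for Sigma, 5 for Lambda — Sigma by 8–5.
Sigma vs Alpha: 8 to 5, Sigma.
Sigma vs Tau: 3+1+3 = 7 for Sigma, 6 for Tau — Sigma by 7–6.
Beta vs Kappa: Beta is ranked higher on 1+1 = 2 ballots, Kappa on 11. Kappa wins 11–2.
Beta vs Lambda: 8 to 5, Beta.
Beta vs Alpha: Beta is ranked higher on 3+3 = 6 ballots, Alpha on 7. Alpha wins 7–6.
Beta vs Tau: 4 to 9, Tau.
Kappa vs Lambda: 11 to 2, Kappa.
Kappa vs Alpha: Kappa preferred on 3+3+2+3 = 11 ballots; Kappa wins 11–2.
Kappa vs Tau: Kappa is ranked higher on 3+3+1+3 = 10 ballots, Tau on 3. Kappa wins 10–3.
Lambda vs Alpha: 5 to 8, Alpha.
Lambda vs Tau: Lambda is ranked higher on 1+3+1 = 5 ballots, Tau on 8. Tau wins 8–5.
Alpha vs Tau: 5 to 8, Tau.
Only Kappa has no losses; Kappa is the Condorcet winner.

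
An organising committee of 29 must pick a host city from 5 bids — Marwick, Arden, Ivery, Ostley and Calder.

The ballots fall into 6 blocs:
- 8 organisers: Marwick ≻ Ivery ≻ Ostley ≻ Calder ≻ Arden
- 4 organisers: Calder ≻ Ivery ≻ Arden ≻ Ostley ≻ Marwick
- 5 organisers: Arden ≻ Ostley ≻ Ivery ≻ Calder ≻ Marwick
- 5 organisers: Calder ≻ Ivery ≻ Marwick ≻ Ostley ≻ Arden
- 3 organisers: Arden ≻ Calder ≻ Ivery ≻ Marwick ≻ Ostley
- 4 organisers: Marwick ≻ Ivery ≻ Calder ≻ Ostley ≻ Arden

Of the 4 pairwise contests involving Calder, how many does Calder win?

3

Calder against each rival (29 organisers):
Calder vs Marwick: 17 to 12, Calder.
Calder vs Arden: Calder, 21–8.
Calder vs Ivery: Ivery wins 17–12.
Calder vs Ostley: Calder wins 16–13.
Calder beats Marwick, Arden, Ostley; loses to Ivery — 3 pairwise wins.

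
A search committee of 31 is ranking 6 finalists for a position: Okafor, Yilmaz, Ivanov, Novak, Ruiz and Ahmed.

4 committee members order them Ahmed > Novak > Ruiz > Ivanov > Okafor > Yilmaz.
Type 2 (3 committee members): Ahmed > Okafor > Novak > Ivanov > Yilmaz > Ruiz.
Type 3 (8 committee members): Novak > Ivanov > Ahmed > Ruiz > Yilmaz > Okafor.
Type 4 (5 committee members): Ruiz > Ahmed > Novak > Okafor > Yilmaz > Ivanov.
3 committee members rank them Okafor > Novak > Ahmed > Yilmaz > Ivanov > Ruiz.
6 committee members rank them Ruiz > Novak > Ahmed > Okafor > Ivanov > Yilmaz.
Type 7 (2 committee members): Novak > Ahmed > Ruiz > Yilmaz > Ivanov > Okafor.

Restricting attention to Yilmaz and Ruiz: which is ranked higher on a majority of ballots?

Ruiz

Ballots ranking Yilmaz above Ruiz: 3 + 3 = 6.
Ballots ranking Ruiz above Yilmaz: 31 − 6 = 25.
Ruiz wins the head-to-head 25–6.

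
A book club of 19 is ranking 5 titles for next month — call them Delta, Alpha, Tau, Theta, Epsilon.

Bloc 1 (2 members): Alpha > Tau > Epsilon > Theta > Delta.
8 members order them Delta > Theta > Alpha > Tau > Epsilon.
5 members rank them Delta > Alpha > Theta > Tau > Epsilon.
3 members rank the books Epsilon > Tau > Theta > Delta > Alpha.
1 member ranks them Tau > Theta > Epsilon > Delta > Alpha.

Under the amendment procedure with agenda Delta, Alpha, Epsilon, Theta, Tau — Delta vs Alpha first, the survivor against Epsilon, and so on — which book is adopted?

Round 1: Delta vs Alpha — 17–2, Delta advances.
Round 2: Delta vs Epsilon — 13–6, Delta advances.
Round 3: Delta vs Theta — 13–6, Delta advances.
Round 4: Delta vs Tau — 13–6, Delta advances.
The agenda winner is Delta.

Delta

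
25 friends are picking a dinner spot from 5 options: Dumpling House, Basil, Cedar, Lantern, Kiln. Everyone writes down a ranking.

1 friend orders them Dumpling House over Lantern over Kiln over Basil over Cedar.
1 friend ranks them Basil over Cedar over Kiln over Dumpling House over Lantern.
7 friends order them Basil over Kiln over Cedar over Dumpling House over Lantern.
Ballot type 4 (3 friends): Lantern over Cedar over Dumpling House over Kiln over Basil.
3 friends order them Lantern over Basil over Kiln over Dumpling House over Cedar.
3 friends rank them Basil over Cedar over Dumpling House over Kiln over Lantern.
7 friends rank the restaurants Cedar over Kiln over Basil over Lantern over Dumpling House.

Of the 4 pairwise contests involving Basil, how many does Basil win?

4

Basil against each rival (25 friends):
Basil vs Dumpling House: 1+7+3+3+7 = 21 for Basil, 4 for Dumpling House — Basil by 21–4.
Basil vs Cedar: Basil, 15–10.
Basil–Lantern: Basil 18–7.
Basil–Kiln: Basil 14–11.
Basil beats Dumpling House, Cedar, Lantern, Kiln — 4 pairwise wins.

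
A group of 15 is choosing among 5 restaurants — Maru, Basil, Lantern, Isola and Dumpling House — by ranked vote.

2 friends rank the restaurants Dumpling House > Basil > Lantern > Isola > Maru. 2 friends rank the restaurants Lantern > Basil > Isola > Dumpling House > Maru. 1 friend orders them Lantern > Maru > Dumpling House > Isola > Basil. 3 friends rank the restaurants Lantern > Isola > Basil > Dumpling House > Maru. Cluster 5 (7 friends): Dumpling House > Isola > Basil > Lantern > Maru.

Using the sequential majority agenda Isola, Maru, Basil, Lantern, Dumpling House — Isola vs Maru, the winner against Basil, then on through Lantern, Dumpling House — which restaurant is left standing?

Dumpling House

Round 1: Isola vs Maru — 14–1, Isola advances.
Round 2: Isola vs Basil — 11–4, Isola advances.
Round 3: Isola vs Lantern — 7–8, Lantern advances.
Round 4: Lantern vs Dumpling House — 6–9, Dumpling House advances.
Dumpling House survives the agenda.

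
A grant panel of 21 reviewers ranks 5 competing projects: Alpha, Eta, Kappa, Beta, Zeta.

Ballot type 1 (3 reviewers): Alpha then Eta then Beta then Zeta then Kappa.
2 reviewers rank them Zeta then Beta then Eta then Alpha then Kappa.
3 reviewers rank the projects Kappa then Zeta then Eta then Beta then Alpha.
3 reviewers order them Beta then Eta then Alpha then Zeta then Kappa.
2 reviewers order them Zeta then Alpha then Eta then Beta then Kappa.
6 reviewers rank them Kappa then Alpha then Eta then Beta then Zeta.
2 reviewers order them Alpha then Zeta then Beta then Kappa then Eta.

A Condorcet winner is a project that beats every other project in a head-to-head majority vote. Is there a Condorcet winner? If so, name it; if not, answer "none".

Head-to-head results (21 reviewers):
Alpha vs Eta: 3+2+6+2 = 13 for Alpha, 8 for Eta — Alpha by 13–8.
Alpha vs Kappa: 12 to 9, Alpha.
Alpha vs Beta: 13 to 8, Alpha.
Alpha vs Zeta: 14 to 7, Alpha.
Eta vs Kappa: Eta preferred on 3+2+3+2 = 10 ballots; Kappa wins 11–10.
Eta vs Beta: 14 to 7, Eta.
Eta vs Zeta: Eta preferred on 3+3+6 = 12 ballots; Eta wins 12–9.
Kappa vs Beta: Kappa is ranked higher on 3+6 = 9 ballots, Beta on 12. Beta wins 12–9.
Kappa vs Zeta: Kappa is ranked higher on 3+6 = 9 ballots, Zeta on 12. Zeta wins 12–9.
Beta vs Zeta: 12 to 9, Beta.
Only Alpha has no losses; Alpha is the Condorcet winner.

Alpha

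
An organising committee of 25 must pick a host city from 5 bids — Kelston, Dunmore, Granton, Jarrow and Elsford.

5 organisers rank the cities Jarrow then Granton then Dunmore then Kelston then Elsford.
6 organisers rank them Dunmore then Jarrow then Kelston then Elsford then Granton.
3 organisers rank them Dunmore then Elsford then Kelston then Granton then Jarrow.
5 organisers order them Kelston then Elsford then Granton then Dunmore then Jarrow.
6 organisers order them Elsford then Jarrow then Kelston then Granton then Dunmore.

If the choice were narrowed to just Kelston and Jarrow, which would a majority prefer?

Ballots ranking Kelston above Jarrow: 3 + 5 = 8.
Ballots ranking Jarrow above Kelston: 25 − 8 = 17.
Jarrow wins the head-to-head 17–8.

Jarrow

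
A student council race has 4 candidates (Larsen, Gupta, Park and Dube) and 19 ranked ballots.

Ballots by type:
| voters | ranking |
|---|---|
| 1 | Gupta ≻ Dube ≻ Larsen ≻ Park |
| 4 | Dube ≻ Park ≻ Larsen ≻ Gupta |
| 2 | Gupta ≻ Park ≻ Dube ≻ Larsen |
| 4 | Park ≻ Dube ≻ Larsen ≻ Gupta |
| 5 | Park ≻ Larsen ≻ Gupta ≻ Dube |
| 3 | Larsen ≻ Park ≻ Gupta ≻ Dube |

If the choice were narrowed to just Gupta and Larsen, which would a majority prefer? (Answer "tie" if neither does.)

Larsen

Ballots ranking Gupta above Larsen: 1 + 2 = 3.
Ballots ranking Larsen above Gupta: 19 − 3 = 16.
Larsen wins the head-to-head 16–3.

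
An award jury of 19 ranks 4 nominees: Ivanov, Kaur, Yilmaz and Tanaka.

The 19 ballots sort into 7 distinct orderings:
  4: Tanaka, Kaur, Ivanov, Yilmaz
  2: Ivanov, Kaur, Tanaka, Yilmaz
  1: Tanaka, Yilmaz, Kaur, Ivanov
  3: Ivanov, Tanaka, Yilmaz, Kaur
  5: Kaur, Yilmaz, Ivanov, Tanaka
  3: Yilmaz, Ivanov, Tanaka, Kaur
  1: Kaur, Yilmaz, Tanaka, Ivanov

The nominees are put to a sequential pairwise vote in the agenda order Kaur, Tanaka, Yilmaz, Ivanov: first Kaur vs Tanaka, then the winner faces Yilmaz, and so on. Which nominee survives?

Ivanov

Round 1: Kaur vs Tanaka — 8–11, Tanaka advances.
Round 2: Tanaka vs Yilmaz — 10–9, Tanaka advances.
Round 3: Tanaka vs Ivanov — 6–13, Ivanov advances.
Ivanov survives the agenda.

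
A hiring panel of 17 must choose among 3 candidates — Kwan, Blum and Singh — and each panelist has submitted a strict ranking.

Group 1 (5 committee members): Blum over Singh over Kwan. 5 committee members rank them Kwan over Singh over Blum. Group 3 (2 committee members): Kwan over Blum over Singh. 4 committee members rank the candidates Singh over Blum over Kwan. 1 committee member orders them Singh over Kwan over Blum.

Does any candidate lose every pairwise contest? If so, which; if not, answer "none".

Kwan

Pairwise majorities:
Kwan vs Blum: Blum wins 9–8.
Kwan vs Singh: 5+2 = 7 for Kwan, 10 for Singh — Singh by 10–7.
Blum vs Singh: 7 to 10, Singh.
Kwan is beaten in every head-to-head and is the Condorcet loser.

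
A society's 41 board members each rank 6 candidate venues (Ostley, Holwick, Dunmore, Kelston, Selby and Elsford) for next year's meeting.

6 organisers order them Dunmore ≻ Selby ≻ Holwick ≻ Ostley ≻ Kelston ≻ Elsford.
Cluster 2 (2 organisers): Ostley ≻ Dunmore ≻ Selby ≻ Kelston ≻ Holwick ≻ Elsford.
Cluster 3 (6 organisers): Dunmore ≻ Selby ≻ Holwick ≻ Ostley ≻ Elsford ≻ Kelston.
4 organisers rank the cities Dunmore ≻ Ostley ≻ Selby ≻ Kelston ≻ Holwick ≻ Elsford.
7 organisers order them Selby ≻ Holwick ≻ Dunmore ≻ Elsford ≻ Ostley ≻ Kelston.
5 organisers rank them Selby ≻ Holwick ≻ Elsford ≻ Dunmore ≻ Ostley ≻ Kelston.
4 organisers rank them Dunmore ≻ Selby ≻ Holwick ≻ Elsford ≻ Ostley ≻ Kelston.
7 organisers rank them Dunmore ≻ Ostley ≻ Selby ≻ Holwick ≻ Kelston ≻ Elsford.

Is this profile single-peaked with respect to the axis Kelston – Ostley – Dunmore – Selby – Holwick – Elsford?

yes

Axis positions: Kelston=1, Ostley=2, Dunmore=3, Selby=4, Holwick=5, Elsford=6.
Cluster 1 (peak Dunmore at position 3): ranking walks positions 3-4-5-2-1-6, expanding outward from the peak — single-peaked.
Cluster 2 (peak Ostley at position 2): ranking walks positions 2-3-4-1-5-6, expanding outward from the peak — single-peaked.
Cluster 3 (peak Dunmore at position 3): ranking walks positions 3-4-5-2-6-1, expanding outward from the peak — single-peaked.
Cluster 4 (peak Dunmore at position 3): ranking walks positions 3-2-4-1-5-6, expanding outward from the peak — single-peaked.
Cluster 5 (peak Selby at position 4): ranking walks positions 4-5-3-6-2-1, expanding outward from the peak — single-peaked.
Cluster 6 (peak Selby at position 4): ranking walks positions 4-5-6-3-2-1, expanding outward from the peak — single-peaked.
Cluster 7 (peak Dunmore at position 3): ranking walks positions 3-4-5-6-2-1, expanding outward from the peak — single-peaked.
Cluster 8 (peak Dunmore at position 3): ranking walks positions 3-2-4-5-1-6, expanding outward from the peak — single-peaked.
Every ranking is single-peaked on this axis.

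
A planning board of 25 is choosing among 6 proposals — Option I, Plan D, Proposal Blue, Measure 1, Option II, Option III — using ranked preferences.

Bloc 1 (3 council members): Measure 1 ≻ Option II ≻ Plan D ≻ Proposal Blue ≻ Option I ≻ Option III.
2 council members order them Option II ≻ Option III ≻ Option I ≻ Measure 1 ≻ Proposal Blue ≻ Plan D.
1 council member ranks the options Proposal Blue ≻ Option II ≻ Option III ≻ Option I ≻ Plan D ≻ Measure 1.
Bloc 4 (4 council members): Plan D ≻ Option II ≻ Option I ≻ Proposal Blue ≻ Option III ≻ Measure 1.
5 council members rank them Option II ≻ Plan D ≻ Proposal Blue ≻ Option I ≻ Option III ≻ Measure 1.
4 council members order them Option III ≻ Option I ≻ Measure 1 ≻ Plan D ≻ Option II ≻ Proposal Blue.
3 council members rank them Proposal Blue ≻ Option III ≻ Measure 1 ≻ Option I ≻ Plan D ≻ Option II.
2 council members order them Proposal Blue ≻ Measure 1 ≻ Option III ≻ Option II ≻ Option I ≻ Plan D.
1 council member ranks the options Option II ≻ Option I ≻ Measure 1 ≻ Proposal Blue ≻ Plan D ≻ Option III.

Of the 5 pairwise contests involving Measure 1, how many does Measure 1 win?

Measure 1 against each rival (25 council members):
Measure 1 vs Option I: 3+3+2 = 8 for Measure 1, 17 for Option I — Option I by 17–8.
Measure 1 vs Plan D: Measure 1, 15–10.
Measure 1 vs Proposal Blue: 10 to 15, Proposal Blue.
Measure 1 vs Option II: 12 to 13, Option II.
Measure 1 vs Option III: 3+2+1 = 6 for Measure 1, 19 for Option III — Option III by 19–6.
Measure 1 beats Plan D; loses to Option I, Proposal Blue, Option II, Option III — 1 pairwise win.

1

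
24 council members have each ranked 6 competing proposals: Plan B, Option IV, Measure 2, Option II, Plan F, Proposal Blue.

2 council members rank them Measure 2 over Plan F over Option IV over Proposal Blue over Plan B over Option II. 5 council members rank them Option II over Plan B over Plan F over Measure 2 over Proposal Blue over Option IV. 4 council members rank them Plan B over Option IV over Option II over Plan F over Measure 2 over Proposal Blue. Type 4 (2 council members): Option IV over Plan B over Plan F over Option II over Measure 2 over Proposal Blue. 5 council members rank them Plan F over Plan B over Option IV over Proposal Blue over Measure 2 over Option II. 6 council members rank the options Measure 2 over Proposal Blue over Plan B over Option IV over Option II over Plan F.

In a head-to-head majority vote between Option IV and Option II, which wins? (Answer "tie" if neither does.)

Ballots ranking Option IV above Option II: 2 + 4 + 2 + 5 + 6 = 19.
Ballots ranking Option II above Option IV: 24 − 19 = 5.
Option IV wins the head-to-head 19–5.

Option IV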